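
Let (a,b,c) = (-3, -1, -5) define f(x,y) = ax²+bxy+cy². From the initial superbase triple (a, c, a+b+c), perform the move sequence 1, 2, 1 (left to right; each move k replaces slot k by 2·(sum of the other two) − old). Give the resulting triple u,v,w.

start (-3,-5,-9) = (f(1,0),f(0,1),f(1,1))
replace slot 1: 2·((-5)+(-9)) − (-3) = -25 → (-25,-5,-9)
replace slot 2: 2·((-25)+(-9)) − (-5) = -63 → (-25,-63,-9)
replace slot 1: 2·((-63)+(-9)) − (-25) = -119 → (-119,-63,-9)

-119,-63,-9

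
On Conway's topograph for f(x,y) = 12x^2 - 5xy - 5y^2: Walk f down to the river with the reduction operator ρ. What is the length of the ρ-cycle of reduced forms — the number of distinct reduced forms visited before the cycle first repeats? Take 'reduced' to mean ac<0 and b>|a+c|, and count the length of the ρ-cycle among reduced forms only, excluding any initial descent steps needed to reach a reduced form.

D = 265, ⌊√D⌋ = 16
descent: ρ → (-5,15,2)  [lands on river]
river: ρ → (2,13,-12)
river: ρ → (-12,11,3)
river: ρ → (3,13,-8)
river: ρ → (-8,3,8)
river: ρ → (8,13,-3)
river: ρ → (-3,11,12)
river: ρ → (12,13,-2)
river: ρ → (-2,15,5)
river: ρ → (5,15,-2)
river: ρ → (-2,13,12)
river: ρ → (12,11,-3)
river: ρ → (-3,13,8)
river: ρ → (8,3,-8)
river: ρ → (-8,13,3)
river: ρ → (3,11,-12)
river: ρ → (-12,13,2)
river: ρ → (2,15,-5)
ρ-cycle length = 18 (tail of 1 descent step not counted)

18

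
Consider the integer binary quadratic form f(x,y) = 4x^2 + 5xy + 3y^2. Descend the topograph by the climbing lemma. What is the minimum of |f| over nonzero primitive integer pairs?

translate: b→-3 (≡5 mod 8), so (4,5,3)→(4,-3,2)
flip: (4,-3,2)→(2,3,4)
translate: b→-1 (≡3 mod 4), so (2,3,4)→(2,-1,3)
reduced (well bottom): (2,-1,3) with a≤c, −a<b≤a
well minimum = a = 2

2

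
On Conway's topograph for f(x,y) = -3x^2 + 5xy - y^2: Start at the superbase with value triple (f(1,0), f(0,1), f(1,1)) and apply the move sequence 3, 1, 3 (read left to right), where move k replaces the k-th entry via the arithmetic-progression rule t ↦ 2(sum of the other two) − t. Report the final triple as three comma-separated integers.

start (-3,-1,1) = (f(1,0),f(0,1),f(1,1))
replace slot 3: 2·((-3)+(-1)) − 1 = -9 → (-3,-1,-9)
replace slot 1: 2·((-1)+(-9)) − (-3) = -17 → (-17,-1,-9)
replace slot 3: 2·((-17)+(-1)) − (-9) = -27 → (-17,-1,-27)

-17,-1,-27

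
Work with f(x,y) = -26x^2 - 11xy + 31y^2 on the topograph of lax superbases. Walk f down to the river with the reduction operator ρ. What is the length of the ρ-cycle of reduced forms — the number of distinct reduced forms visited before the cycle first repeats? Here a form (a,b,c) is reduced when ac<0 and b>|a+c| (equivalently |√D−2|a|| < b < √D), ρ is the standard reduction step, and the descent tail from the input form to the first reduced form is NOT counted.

D = 3345, ⌊√D⌋ = 57
descent: ρ → (31,11,-26)  [lands on river]
river: ρ → (-26,41,16)
river: ρ → (16,55,-5)
river: ρ → (-5,55,16)
river: ρ → (16,41,-26)
river: ρ → (-26,11,31)
river: ρ → (31,51,-6)
river: ρ → (-6,57,4)
river: ρ → (4,55,-20)
river: ρ → (-20,25,34)
river: ρ → (34,43,-11)
river: ρ → (-11,45,30)
river: ρ → (30,15,-26)
river: ρ → (-26,37,19)
river: ρ → (19,39,-24)
river: ρ → (-24,57,1)
river: ρ → (1,57,-24)
river: ρ → (-24,39,19)
river: ρ → (19,37,-26)
river: ρ → (-26,15,30)
river: ρ → (30,45,-11)
river: ρ → (-11,43,34)
river: ρ → (34,25,-20)
river: ρ → (-20,55,4)
river: ρ → (4,57,-6)
river: ρ → (-6,51,31)
ρ-cycle length = 26 (tail of 1 descent step not counted)

26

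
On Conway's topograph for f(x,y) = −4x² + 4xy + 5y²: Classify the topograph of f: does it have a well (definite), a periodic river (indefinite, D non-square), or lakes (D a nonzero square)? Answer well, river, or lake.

D = b²−4ac = 4² − 4·(-4)·5 = 96
D > 0 non-square ⇒ indefinite ⇒ periodic river

river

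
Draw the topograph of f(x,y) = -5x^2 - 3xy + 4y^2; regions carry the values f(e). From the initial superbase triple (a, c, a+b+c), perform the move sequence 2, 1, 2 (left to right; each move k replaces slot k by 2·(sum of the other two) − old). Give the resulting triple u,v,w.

start (-5,4,-4) = (f(1,0),f(0,1),f(1,1))
replace slot 2: 2·((-5)+(-4)) − 4 = -22 → (-5,-22,-4)
replace slot 1: 2·((-22)+(-4)) − (-5) = -47 → (-47,-22,-4)
replace slot 2: 2·((-47)+(-4)) − (-22) = -80 → (-47,-80,-4)

-47,-80,-4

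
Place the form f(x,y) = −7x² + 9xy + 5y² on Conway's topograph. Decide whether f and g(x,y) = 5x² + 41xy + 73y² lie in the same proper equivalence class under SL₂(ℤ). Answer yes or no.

D₁ = 221, D₂ = 221
river cycle of f (length 4): (5, 11, -5), (-5, 9, 7), (7, 5, -7), (-7, 9, 5)
river cycle of g (length 4): (5, 11, -5), (-5, 9, 7), (7, 5, -7), (-7, 9, 5)
cycles coincide ⇒ equivalent

yes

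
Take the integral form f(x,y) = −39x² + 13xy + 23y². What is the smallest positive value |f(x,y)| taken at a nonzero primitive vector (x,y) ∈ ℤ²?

descent: ρ → (23,33,-29)  [lands on river]
river: ρ → (-29,25,27)
river: ρ → (27,29,-27)
river: ρ → (-27,25,29)
river: ρ → (29,33,-23)
river: ρ → (-23,59,3)
river: ρ → (3,61,-3)
river: ρ → (-3,59,23)
closes: descent 1, river 8
min |a| on river = 3

3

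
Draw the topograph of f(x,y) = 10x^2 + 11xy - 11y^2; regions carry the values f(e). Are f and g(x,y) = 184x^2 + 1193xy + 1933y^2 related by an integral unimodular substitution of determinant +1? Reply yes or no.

D₁ = 561, D₂ = 561
river cycle of f (length 16): (-11, 11, 10), (10, 9, -12), (-12, 15, 7), (7, 13, -14), (-14, 15, 6), (6, 21, -5), (-5, 19, 10), (10, 21, -3), (-3, 21, 10), (10, 19, -5), … (6 more)
river cycle of g (length 16): (10, 11, -11), (-11, 11, 10), (10, 9, -12), (-12, 15, 7), (7, 13, -14), (-14, 15, 6), (6, 21, -5), (-5, 19, 10), (10, 21, -3), (-3, 21, 10), … (6 more)
cycles coincide ⇒ equivalent

yes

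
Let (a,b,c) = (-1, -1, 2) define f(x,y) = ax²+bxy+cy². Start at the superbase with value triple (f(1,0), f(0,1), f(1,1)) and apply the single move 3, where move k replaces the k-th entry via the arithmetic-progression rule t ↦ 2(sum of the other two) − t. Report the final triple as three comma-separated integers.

start (-1,2,0) = (f(1,0),f(0,1),f(1,1))
replace slot 3: 2·((-1)+2) − 0 = 2 → (-1,2,2)

-1,2,2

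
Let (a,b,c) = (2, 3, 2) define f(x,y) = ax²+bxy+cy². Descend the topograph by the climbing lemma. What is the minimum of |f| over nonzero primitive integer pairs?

translate: b→-1 (≡3 mod 4), so (2,3,2)→(2,-1,1)
flip: (2,-1,1)→(1,1,2)
reduced (well bottom): (1,1,2) with a≤c, −a<b≤a
well minimum = a = 1

1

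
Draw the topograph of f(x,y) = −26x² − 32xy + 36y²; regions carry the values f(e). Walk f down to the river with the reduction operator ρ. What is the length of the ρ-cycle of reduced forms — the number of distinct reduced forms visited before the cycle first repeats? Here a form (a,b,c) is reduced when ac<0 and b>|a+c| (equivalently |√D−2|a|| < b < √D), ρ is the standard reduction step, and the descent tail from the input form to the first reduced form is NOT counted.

D = 4768, ⌊√D⌋ = 69
descent: ρ → (36,32,-26)  [lands on river]
river: ρ → (-26,20,42)
river: ρ → (42,64,-4)
river: ρ → (-4,64,42)
river: ρ → (42,20,-26)
river: ρ → (-26,32,36)
river: ρ → (36,40,-22)
river: ρ → (-22,48,28)
river: ρ → (28,64,-6)
river: ρ → (-6,68,6)
river: ρ → (6,64,-28)
river: ρ → (-28,48,22)
river: ρ → (22,40,-36)
river: ρ → (-36,32,26)
river: ρ → (26,20,-42)
river: ρ → (-42,64,4)
river: ρ → (4,64,-42)
river: ρ → (-42,20,26)
river: ρ → (26,32,-36)
river: ρ → (-36,40,22)
river: ρ → (22,48,-28)
river: ρ → (-28,64,6)
river: ρ → (6,68,-6)
river: ρ → (-6,64,28)
river: ρ → (28,48,-22)
river: ρ → (-22,40,36)
ρ-cycle length = 26 (tail of 1 descent step not counted)

26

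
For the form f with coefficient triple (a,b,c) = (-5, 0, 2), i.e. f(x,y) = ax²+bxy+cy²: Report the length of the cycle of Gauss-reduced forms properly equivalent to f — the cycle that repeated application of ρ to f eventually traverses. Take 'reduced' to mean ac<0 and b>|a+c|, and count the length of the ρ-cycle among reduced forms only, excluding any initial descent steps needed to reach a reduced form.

D = 40, ⌊√D⌋ = 6
descent: ρ → (2,4,-3)  [lands on river]
river: ρ → (-3,2,3)
river: ρ → (3,4,-2)
river: ρ → (-2,4,3)
river: ρ → (3,2,-3)
river: ρ → (-3,4,2)
ρ-cycle length = 6 (tail of 1 descent step not counted)

6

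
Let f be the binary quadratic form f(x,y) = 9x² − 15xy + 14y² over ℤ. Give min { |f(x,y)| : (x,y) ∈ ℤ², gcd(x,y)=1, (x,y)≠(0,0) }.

translate: b→3 (≡-15 mod 18), so (9,-15,14)→(9,3,8)
flip: (9,3,8)→(8,-3,9)
reduced (well bottom): (8,-3,9) with a≤c, −a<b≤a
well minimum = a = 8

8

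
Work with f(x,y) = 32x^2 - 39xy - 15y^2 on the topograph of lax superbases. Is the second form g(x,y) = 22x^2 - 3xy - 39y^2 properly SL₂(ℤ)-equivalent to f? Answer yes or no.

D₁ = 3441, D₂ = 3441
river cycle of f (length 36): (-15, 39, 32), (32, 25, -22), (-22, 19, 35), (35, 51, -6), (-6, 57, 8), (8, 55, -13), (-13, 49, 20), (20, 31, -31), (-31, 31, 20), (20, 49, -13), … (26 more)
river cycle of g (length 36): (22, 41, -20), (-20, 39, 24), (24, 57, -2), (-2, 55, 52), (52, 49, -5), (-5, 51, 42), (42, 33, -14), (-14, 51, 15), (15, 39, -32), (-32, 25, 22), … (26 more)
cycles differ ⇒ inequivalent

no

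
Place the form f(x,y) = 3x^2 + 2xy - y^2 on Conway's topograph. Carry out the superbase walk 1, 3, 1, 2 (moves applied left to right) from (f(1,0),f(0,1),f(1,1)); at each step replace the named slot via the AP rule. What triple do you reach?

start (3,-1,4) = (f(1,0),f(0,1),f(1,1))
replace slot 1: 2·((-1)+4) − 3 = 3 → (3,-1,4)
replace slot 3: 2·(3+(-1)) − 4 = 0 → (3,-1,0)
replace slot 1: 2·((-1)+0) − 3 = -5 → (-5,-1,0)
replace slot 2: 2·((-5)+0) − (-1) = -9 → (-5,-9,0)

-5,-9,0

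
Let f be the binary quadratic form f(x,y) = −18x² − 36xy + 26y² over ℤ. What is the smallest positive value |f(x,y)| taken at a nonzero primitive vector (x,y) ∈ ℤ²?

descent: ρ → (26,36,-18)  [lands on river]
river: ρ → (-18,36,26)
river: ρ → (26,16,-28)
river: ρ → (-28,40,14)
river: ρ → (14,44,-22)
river: ρ → (-22,44,14)
river: ρ → (14,40,-28)
river: ρ → (-28,16,26)
closes: descent 1, river 8
min |a| on river = 14

14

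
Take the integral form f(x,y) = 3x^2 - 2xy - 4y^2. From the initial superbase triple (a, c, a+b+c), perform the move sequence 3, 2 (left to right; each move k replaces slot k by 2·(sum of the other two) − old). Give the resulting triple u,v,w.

start (3,-4,-3) = (f(1,0),f(0,1),f(1,1))
replace slot 3: 2·(3+(-4)) − (-3) = 1 → (3,-4,1)
replace slot 2: 2·(3+1) − (-4) = 12 → (3,12,1)

3,12,1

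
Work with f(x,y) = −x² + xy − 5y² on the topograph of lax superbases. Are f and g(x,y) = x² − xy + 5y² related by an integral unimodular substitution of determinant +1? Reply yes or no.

D₁ = -19, D₂ = -19
f is negative-definite; reduce −f:
−f: translate: b→1 (≡-1 mod 2), so (1,-1,5)→(1,1,5)
−f: reduced (well bottom): (1,1,5) with a≤c, −a<b≤a
flip sign back: reduced form of f is (-1,-1,-5)
g: translate: b→1 (≡-1 mod 2), so (1,-1,5)→(1,1,5)
g: reduced (well bottom): (1,1,5) with a≤c, −a<b≤a
reduced forms (-1, -1, -5) vs (1, 1, 5) ⇒ inequivalent

no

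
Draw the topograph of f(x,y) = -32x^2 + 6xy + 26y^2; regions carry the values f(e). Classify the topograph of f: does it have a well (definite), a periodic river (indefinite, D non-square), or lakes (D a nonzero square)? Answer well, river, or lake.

D = b²−4ac = 6² − 4·(-32)·26 = 3364
D = 58² is a perfect square ⇒ form factors over ℤ ⇒ lakes

lake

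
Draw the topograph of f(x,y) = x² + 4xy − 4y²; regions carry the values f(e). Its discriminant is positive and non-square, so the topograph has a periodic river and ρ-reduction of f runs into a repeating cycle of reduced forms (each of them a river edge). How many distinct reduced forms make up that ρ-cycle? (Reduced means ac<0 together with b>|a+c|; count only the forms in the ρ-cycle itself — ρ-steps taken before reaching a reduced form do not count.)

D = 32, ⌊√D⌋ = 5
river: ρ → (-4,4,1)
river: ρ → (1,4,-4)
ρ-cycle length = 2 (tail of 0 descent steps not counted)

2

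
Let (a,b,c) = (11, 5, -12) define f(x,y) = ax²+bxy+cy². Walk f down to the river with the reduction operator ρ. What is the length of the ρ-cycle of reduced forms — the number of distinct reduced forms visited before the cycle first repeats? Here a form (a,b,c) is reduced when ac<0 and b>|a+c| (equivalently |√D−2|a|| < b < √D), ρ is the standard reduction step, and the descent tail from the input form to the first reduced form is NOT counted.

D = 553, ⌊√D⌋ = 23
river: ρ → (-12,19,4)
river: ρ → (4,21,-7)
river: ρ → (-7,21,4)
river: ρ → (4,19,-12)
river: ρ → (-12,5,11)
river: ρ → (11,17,-6)
river: ρ → (-6,19,8)
river: ρ → (8,13,-12)
river: ρ → (-12,11,9)
river: ρ → (9,7,-14)
river: ρ → (-14,21,2)
river: ρ → (2,23,-3)
river: ρ → (-3,19,16)
river: ρ → (16,13,-6)
river: ρ → (-6,23,1)
river: ρ → (1,23,-6)
river: ρ → (-6,13,16)
river: ρ → (16,19,-3)
river: ρ → (-3,23,2)
river: ρ → (2,21,-14)
river: ρ → (-14,7,9)
river: ρ → (9,11,-12)
river: ρ → (-12,13,8)
river: ρ → (8,19,-6)
river: ρ → (-6,17,11)
river: ρ → (11,5,-12)
ρ-cycle length = 26 (tail of 0 descent steps not counted)

26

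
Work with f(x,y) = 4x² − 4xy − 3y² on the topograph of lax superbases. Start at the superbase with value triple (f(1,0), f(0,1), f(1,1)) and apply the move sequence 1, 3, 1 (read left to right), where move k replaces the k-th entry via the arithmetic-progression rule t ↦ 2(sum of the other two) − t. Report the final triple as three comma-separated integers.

start (4,-3,-3) = (f(1,0),f(0,1),f(1,1))
replace slot 1: 2·((-3)+(-3)) − 4 = -16 → (-16,-3,-3)
replace slot 3: 2·((-16)+(-3)) − (-3) = -35 → (-16,-3,-35)
replace slot 1: 2·((-3)+(-35)) − (-16) = -60 → (-60,-3,-35)

-60,-3,-35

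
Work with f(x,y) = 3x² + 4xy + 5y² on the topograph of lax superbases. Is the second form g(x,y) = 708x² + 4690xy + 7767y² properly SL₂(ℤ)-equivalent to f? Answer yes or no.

D₁ = -44, D₂ = -44
f: translate: b→-2 (≡4 mod 6), so (3,4,5)→(3,-2,4)
f: reduced (well bottom): (3,-2,4) with a≤c, −a<b≤a
g: translate: b→442 (≡4690 mod 1416), so (708,4690,7767)→(708,442,69)
g: flip: (708,442,69)→(69,-442,708)
g: translate: b→-28 (≡-442 mod 138), so (69,-442,708)→(69,-28,3)
g: flip: (69,-28,3)→(3,28,69)
g: translate: b→-2 (≡28 mod 6), so (3,28,69)→(3,-2,4)
g: reduced (well bottom): (3,-2,4) with a≤c, −a<b≤a
reduced forms (3, -2, 4) vs (3, -2, 4) ⇒ equivalent

yes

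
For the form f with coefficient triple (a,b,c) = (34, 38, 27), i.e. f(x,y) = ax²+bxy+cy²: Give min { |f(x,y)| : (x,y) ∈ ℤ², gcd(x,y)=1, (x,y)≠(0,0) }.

translate: b→-30 (≡38 mod 68), so (34,38,27)→(34,-30,23)
flip: (34,-30,23)→(23,30,34)
translate: b→-16 (≡30 mod 46), so (23,30,34)→(23,-16,27)
reduced (well bottom): (23,-16,27) with a≤c, −a<b≤a
well minimum = a = 23

23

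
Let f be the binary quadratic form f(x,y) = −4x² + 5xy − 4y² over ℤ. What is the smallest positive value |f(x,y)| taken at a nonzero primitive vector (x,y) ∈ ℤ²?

translate: b→3 (≡-5 mod 8), so (4,-5,4)→(4,3,3)
flip: (4,3,3)→(3,-3,4)
translate: b→3 (≡-3 mod 6), so (3,-3,4)→(3,3,4)
reduced (well bottom): (3,3,4) with a≤c, −a<b≤a
well minimum |f| = |-3| = 3 (negative-definite)

3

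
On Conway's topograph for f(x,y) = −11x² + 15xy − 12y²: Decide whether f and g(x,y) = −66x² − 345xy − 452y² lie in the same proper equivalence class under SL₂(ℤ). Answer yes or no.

D₁ = -303, D₂ = -303
f is negative-definite; reduce −f:
−f: translate: b→7 (≡-15 mod 22), so (11,-15,12)→(11,7,8)
−f: flip: (11,7,8)→(8,-7,11)
−f: reduced (well bottom): (8,-7,11) with a≤c, −a<b≤a
flip sign back: reduced form of f is (-8,7,-11)
g is negative-definite; reduce −g:
−g: translate: b→-51 (≡345 mod 132), so (66,345,452)→(66,-51,11)
−g: flip: (66,-51,11)→(11,51,66)
−g: translate: b→7 (≡51 mod 22), so (11,51,66)→(11,7,8)
−g: flip: (11,7,8)→(8,-7,11)
−g: reduced (well bottom): (8,-7,11) with a≤c, −a<b≤a
flip sign back: reduced form of g is (-8,7,-11)
reduced forms (-8, 7, -11) vs (-8, 7, -11) ⇒ equivalent

yes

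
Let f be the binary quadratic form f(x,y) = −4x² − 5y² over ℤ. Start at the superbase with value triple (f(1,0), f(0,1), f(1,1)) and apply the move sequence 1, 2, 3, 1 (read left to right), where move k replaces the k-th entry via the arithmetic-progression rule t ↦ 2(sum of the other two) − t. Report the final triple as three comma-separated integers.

start (-4,-5,-9) = (f(1,0),f(0,1),f(1,1))
replace slot 1: 2·((-5)+(-9)) − (-4) = -24 → (-24,-5,-9)
replace slot 2: 2·((-24)+(-9)) − (-5) = -61 → (-24,-61,-9)
replace slot 3: 2·((-24)+(-61)) − (-9) = -161 → (-24,-61,-161)
replace slot 1: 2·((-61)+(-161)) − (-24) = -420 → (-420,-61,-161)

-420,-61,-161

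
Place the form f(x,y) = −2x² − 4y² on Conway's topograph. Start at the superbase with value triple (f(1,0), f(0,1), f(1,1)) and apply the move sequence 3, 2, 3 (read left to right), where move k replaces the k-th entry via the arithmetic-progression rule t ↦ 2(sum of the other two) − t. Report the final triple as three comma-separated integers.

start (-2,-4,-6) = (f(1,0),f(0,1),f(1,1))
replace slot 3: 2·((-2)+(-4)) − (-6) = -6 → (-2,-4,-6)
replace slot 2: 2·((-2)+(-6)) − (-4) = -12 → (-2,-12,-6)
replace slot 3: 2·((-2)+(-12)) − (-6) = -22 → (-2,-12,-22)

-2,-12,-22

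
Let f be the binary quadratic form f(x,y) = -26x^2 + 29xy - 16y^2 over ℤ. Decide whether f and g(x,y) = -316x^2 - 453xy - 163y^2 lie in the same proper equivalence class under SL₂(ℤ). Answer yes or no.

D₁ = -823, D₂ = -823
f is negative-definite; reduce −f:
−f: translate: b→23 (≡-29 mod 52), so (26,-29,16)→(26,23,13)
−f: flip: (26,23,13)→(13,-23,26)
−f: translate: b→3 (≡-23 mod 26), so (13,-23,26)→(13,3,16)
−f: reduced (well bottom): (13,3,16) with a≤c, −a<b≤a
flip sign back: reduced form of f is (-13,-3,-16)
g is negative-definite; reduce −g:
−g: translate: b→-179 (≡453 mod 632), so (316,453,163)→(316,-179,26)
−g: flip: (316,-179,26)→(26,179,316)
−g: translate: b→23 (≡179 mod 52), so (26,179,316)→(26,23,13)
−g: flip: (26,23,13)→(13,-23,26)
−g: translate: b→3 (≡-23 mod 26), so (13,-23,26)→(13,3,16)
−g: reduced (well bottom): (13,3,16) with a≤c, −a<b≤a
flip sign back: reduced form of g is (-13,-3,-16)
reduced forms (-13, -3, -16) vs (-13, -3, -16) ⇒ equivalent

yes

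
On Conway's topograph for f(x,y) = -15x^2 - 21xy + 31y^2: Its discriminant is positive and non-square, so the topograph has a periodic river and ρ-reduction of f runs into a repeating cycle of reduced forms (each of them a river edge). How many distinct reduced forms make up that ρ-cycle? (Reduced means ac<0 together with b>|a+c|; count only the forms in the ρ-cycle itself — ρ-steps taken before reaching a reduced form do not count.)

D = 2301, ⌊√D⌋ = 47
descent: ρ → (31,21,-15)  [lands on river]
river: ρ → (-15,39,13)
river: ρ → (13,39,-15)
river: ρ → (-15,21,31)
river: ρ → (31,41,-5)
river: ρ → (-5,39,39)
river: ρ → (39,39,-5)
river: ρ → (-5,41,31)
ρ-cycle length = 8 (tail of 1 descent step not counted)

8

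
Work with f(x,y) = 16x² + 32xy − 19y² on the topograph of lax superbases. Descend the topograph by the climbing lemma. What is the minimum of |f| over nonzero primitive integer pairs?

river: ρ → (-19,44,4)
river: ρ → (4,44,-19)
river: ρ → (-19,32,16)
river: ρ → (16,32,-19)
closes: descent 0, river 4
min |a| on river = 4

4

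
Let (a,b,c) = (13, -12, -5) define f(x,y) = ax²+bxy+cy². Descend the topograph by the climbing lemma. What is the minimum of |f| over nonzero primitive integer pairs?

descent: ρ → (-5,12,13)  [lands on river]
river: ρ → (13,14,-4)
river: ρ → (-4,18,5)
river: ρ → (5,12,-13)
river: ρ → (-13,14,4)
river: ρ → (4,18,-5)
closes: descent 1, river 6
min |a| on river = 4

4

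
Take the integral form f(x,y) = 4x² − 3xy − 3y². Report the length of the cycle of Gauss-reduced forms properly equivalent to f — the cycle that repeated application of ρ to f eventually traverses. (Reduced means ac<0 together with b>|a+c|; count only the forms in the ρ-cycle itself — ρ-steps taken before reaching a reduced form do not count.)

D = 57, ⌊√D⌋ = 7
descent: ρ → (-3,3,4)  [lands on river]
river: ρ → (4,5,-2)
river: ρ → (-2,7,1)
river: ρ → (1,7,-2)
river: ρ → (-2,5,4)
river: ρ → (4,3,-3)
ρ-cycle length = 6 (tail of 1 descent step not counted)

6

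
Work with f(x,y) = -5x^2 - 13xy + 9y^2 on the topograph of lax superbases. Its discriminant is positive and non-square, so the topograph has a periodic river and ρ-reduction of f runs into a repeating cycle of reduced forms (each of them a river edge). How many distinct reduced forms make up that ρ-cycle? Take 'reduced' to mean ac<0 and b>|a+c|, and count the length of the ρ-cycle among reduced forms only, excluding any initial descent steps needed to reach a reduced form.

D = 349, ⌊√D⌋ = 18
descent: ρ → (9,13,-5)  [lands on river]
river: ρ → (-5,17,3)
river: ρ → (3,13,-15)
river: ρ → (-15,17,1)
river: ρ → (1,17,-15)
river: ρ → (-15,13,3)
river: ρ → (3,17,-5)
river: ρ → (-5,13,9)
river: ρ → (9,5,-9)
river: ρ → (-9,13,5)
river: ρ → (5,17,-3)
river: ρ → (-3,13,15)
river: ρ → (15,17,-1)
river: ρ → (-1,17,15)
river: ρ → (15,13,-3)
river: ρ → (-3,17,5)
river: ρ → (5,13,-9)
river: ρ → (-9,5,9)
ρ-cycle length = 18 (tail of 1 descent step not counted)

18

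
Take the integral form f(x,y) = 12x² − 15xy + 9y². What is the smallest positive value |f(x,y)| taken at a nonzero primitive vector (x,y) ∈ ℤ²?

translate: b→9 (≡-15 mod 24), so (12,-15,9)→(12,9,6)
flip: (12,9,6)→(6,-9,12)
translate: b→3 (≡-9 mod 12), so (6,-9,12)→(6,3,9)
reduced (well bottom): (6,3,9) with a≤c, −a<b≤a
well minimum = a = 6

6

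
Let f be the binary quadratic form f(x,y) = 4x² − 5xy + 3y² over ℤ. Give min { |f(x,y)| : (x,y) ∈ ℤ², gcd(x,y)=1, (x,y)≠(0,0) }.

translate: b→3 (≡-5 mod 8), so (4,-5,3)→(4,3,2)
flip: (4,3,2)→(2,-3,4)
translate: b→1 (≡-3 mod 4), so (2,-3,4)→(2,1,3)
reduced (well bottom): (2,1,3) with a≤c, −a<b≤a
well minimum = a = 2

2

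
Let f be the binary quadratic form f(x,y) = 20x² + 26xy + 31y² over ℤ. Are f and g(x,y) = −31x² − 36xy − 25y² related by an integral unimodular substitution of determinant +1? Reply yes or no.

D₁ = -1804, D₂ = -1804
f: translate: b→-14 (≡26 mod 40), so (20,26,31)→(20,-14,25)
f: reduced (well bottom): (20,-14,25) with a≤c, −a<b≤a
g is negative-definite; reduce −g:
−g: translate: b→-26 (≡36 mod 62), so (31,36,25)→(31,-26,20)
−g: flip: (31,-26,20)→(20,26,31)
−g: translate: b→-14 (≡26 mod 40), so (20,26,31)→(20,-14,25)
−g: reduced (well bottom): (20,-14,25) with a≤c, −a<b≤a
flip sign back: reduced form of g is (-20,14,-25)
reduced forms (20, -14, 25) vs (-20, 14, -25) ⇒ inequivalent

no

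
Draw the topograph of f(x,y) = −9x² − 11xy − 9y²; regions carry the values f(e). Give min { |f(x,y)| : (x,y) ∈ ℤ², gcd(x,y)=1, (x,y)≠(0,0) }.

translate: b→-7 (≡11 mod 18), so (9,11,9)→(9,-7,7)
flip: (9,-7,7)→(7,7,9)
reduced (well bottom): (7,7,9) with a≤c, −a<b≤a
well minimum |f| = |-7| = 7 (negative-definite)

7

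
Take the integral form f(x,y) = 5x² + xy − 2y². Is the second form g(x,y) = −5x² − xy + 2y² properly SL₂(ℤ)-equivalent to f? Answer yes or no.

D₁ = 41, D₂ = 41
river cycle of f (length 10): (-2, 3, 4), (4, 5, -1), (-1, 5, 4), (4, 3, -2), (-2, 5, 2), (2, 3, -4), (-4, 5, 1), (1, 5, -4), (-4, 3, 2), (2, 5, -2)
river cycle of g (length 10): (2, 5, -2), (-2, 3, 4), (4, 5, -1), (-1, 5, 4), (4, 3, -2), (-2, 5, 2), (2, 3, -4), (-4, 5, 1), (1, 5, -4), (-4, 3, 2)
cycles coincide ⇒ equivalent

yes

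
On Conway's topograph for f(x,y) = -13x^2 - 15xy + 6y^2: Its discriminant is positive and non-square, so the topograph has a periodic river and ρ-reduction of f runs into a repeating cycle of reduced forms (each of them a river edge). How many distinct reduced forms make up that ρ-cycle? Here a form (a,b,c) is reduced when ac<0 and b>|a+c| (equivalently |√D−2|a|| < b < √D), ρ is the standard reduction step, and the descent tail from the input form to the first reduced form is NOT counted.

D = 537, ⌊√D⌋ = 23
descent: ρ → (6,15,-13)  [lands on river]
river: ρ → (-13,11,8)
river: ρ → (8,21,-3)
river: ρ → (-3,21,8)
river: ρ → (8,11,-13)
river: ρ → (-13,15,6)
river: ρ → (6,21,-4)
river: ρ → (-4,19,11)
river: ρ → (11,3,-12)
river: ρ → (-12,21,2)
river: ρ → (2,23,-1)
river: ρ → (-1,23,2)
river: ρ → (2,21,-12)
river: ρ → (-12,3,11)
river: ρ → (11,19,-4)
river: ρ → (-4,21,6)
ρ-cycle length = 16 (tail of 1 descent step not counted)

16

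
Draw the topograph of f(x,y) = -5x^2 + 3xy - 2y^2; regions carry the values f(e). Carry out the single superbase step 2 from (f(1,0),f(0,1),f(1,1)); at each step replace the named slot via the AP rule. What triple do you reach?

start (-5,-2,-4) = (f(1,0),f(0,1),f(1,1))
replace slot 2: 2·((-5)+(-4)) − (-2) = -16 → (-5,-16,-4)

-5,-16,-4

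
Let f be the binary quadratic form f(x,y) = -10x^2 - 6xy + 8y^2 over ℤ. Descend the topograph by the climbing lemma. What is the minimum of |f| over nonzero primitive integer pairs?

descent: ρ → (8,6,-10)  [lands on river]
river: ρ → (-10,14,4)
river: ρ → (4,18,-2)
river: ρ → (-2,18,4)
river: ρ → (4,14,-10)
river: ρ → (-10,6,8)
river: ρ → (8,10,-8)
river: ρ → (-8,6,10)
river: ρ → (10,14,-4)
river: ρ → (-4,18,2)
river: ρ → (2,18,-4)
river: ρ → (-4,14,10)
river: ρ → (10,6,-8)
river: ρ → (-8,10,8)
closes: descent 1, river 14
min |a| on river = 2

2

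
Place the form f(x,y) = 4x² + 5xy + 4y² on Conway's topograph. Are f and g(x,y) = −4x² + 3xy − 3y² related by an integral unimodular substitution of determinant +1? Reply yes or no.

D₁ = -39, D₂ = -39
f: translate: b→-3 (≡5 mod 8), so (4,5,4)→(4,-3,3)
f: flip: (4,-3,3)→(3,3,4)
f: reduced (well bottom): (3,3,4) with a≤c, −a<b≤a
g is negative-definite; reduce −g:
−g: flip: (4,-3,3)→(3,3,4)
−g: reduced (well bottom): (3,3,4) with a≤c, −a<b≤a
flip sign back: reduced form of g is (-3,-3,-4)
reduced forms (3, 3, 4) vs (-3, -3, -4) ⇒ inequivalent

no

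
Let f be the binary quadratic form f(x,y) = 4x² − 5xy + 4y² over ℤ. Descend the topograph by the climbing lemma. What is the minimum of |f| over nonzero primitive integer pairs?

translate: b→3 (≡-5 mod 8), so (4,-5,4)→(4,3,3)
flip: (4,3,3)→(3,-3,4)
translate: b→3 (≡-3 mod 6), so (3,-3,4)→(3,3,4)
reduced (well bottom): (3,3,4) with a≤c, −a<b≤a
well minimum = a = 3

3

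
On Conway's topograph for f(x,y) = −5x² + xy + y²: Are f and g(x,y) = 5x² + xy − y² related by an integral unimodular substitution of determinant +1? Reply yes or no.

D₁ = 21, D₂ = 21
river cycle of f (length 2): (1, 3, -3), (-3, 3, 1)
river cycle of g (length 2): (-1, 3, 3), (3, 3, -1)
cycles differ ⇒ inequivalent

no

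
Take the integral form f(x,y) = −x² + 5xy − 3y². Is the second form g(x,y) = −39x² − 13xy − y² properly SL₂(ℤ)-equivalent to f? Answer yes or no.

D₁ = 13, D₂ = 13
river cycle of f (length 2): (1, 3, -1), (-1, 3, 1)
river cycle of g (length 2): (-1, 3, 1), (1, 3, -1)
cycles coincide ⇒ equivalent

yes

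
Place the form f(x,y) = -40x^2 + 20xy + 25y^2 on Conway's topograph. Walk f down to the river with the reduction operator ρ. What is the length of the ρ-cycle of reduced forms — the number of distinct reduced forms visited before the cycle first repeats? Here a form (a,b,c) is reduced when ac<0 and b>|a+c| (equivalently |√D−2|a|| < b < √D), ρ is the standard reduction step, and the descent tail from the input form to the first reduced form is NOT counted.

D = 4400, ⌊√D⌋ = 66
river: ρ → (25,30,-35)
river: ρ → (-35,40,20)
river: ρ → (20,40,-35)
river: ρ → (-35,30,25)
river: ρ → (25,20,-40)
river: ρ → (-40,60,5)
river: ρ → (5,60,-40)
river: ρ → (-40,20,25)
ρ-cycle length = 8 (tail of 0 descent steps not counted)

8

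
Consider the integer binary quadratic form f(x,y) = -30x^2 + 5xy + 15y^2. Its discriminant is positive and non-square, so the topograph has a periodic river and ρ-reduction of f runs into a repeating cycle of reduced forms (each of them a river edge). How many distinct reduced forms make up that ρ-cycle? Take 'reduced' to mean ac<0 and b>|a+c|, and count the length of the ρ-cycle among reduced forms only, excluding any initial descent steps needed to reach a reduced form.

D = 1825, ⌊√D⌋ = 42
descent: ρ → (15,25,-20)  [lands on river]
river: ρ → (-20,15,20)
river: ρ → (20,25,-15)
river: ρ → (-15,35,10)
river: ρ → (10,25,-30)
river: ρ → (-30,35,5)
river: ρ → (5,35,-30)
river: ρ → (-30,25,10)
river: ρ → (10,35,-15)
river: ρ → (-15,25,20)
river: ρ → (20,15,-20)
river: ρ → (-20,25,15)
river: ρ → (15,35,-10)
river: ρ → (-10,25,30)
river: ρ → (30,35,-5)
river: ρ → (-5,35,30)
river: ρ → (30,25,-10)
river: ρ → (-10,35,15)
ρ-cycle length = 18 (tail of 1 descent step not counted)

18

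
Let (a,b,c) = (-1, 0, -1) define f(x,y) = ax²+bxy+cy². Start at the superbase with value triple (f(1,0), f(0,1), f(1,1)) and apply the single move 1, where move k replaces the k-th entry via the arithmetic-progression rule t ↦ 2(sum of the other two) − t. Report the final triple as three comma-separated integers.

start (-1,-1,-2) = (f(1,0),f(0,1),f(1,1))
replace slot 1: 2·((-1)+(-2)) − (-1) = -5 → (-5,-1,-2)

-5,-1,-2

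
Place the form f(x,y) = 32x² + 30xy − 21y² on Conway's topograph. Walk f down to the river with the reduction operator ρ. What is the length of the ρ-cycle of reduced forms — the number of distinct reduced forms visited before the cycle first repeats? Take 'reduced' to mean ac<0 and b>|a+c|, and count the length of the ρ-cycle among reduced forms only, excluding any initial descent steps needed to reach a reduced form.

D = 3588, ⌊√D⌋ = 59
river: ρ → (-21,54,8)
river: ρ → (8,58,-7)
river: ρ → (-7,54,24)
river: ρ → (24,42,-19)
river: ρ → (-19,34,32)
river: ρ → (32,30,-21)
ρ-cycle length = 6 (tail of 0 descent steps not counted)

6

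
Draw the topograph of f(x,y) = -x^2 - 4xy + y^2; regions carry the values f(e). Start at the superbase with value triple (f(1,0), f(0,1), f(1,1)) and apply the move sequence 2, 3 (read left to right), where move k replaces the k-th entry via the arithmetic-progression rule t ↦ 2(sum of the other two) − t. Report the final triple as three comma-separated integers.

start (-1,1,-4) = (f(1,0),f(0,1),f(1,1))
replace slot 2: 2·((-1)+(-4)) − 1 = -11 → (-1,-11,-4)
replace slot 3: 2·((-1)+(-11)) − (-4) = -20 → (-1,-11,-20)

-1,-11,-20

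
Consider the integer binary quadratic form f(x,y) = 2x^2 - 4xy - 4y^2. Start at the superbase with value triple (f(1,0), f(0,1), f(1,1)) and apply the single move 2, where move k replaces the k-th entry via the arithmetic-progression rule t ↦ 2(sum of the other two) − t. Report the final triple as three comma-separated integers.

start (2,-4,-6) = (f(1,0),f(0,1),f(1,1))
replace slot 2: 2·(2+(-6)) − (-4) = -4 → (2,-4,-6)

2,-4,-6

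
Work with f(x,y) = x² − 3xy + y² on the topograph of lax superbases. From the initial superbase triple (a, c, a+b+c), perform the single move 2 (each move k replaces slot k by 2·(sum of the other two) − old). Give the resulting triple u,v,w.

start (1,1,-1) = (f(1,0),f(0,1),f(1,1))
replace slot 2: 2·(1+(-1)) − 1 = -1 → (1,-1,-1)

1,-1,-1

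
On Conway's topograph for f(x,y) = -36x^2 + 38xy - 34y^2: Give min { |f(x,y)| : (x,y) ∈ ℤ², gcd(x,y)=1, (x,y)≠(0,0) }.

translate: b→34 (≡-38 mod 72), so (36,-38,34)→(36,34,32)
flip: (36,34,32)→(32,-34,36)
translate: b→30 (≡-34 mod 64), so (32,-34,36)→(32,30,34)
reduced (well bottom): (32,30,34) with a≤c, −a<b≤a
well minimum |f| = |-32| = 32 (negative-definite)

32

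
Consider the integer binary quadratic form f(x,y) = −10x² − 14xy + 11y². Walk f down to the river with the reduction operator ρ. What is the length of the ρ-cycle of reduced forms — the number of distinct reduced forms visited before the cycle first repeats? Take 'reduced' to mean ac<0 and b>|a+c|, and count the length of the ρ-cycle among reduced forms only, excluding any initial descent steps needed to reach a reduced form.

D = 636, ⌊√D⌋ = 25
descent: ρ → (11,14,-10)  [lands on river]
river: ρ → (-10,6,15)
river: ρ → (15,24,-1)
river: ρ → (-1,24,15)
river: ρ → (15,6,-10)
river: ρ → (-10,14,11)
river: ρ → (11,8,-13)
river: ρ → (-13,18,6)
river: ρ → (6,18,-13)
river: ρ → (-13,8,11)
ρ-cycle length = 10 (tail of 1 descent step not counted)

10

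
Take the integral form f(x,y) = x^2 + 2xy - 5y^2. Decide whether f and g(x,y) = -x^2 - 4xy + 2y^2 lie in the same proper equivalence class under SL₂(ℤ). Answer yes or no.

D₁ = 24, D₂ = 24
river cycle of f (length 2): (1, 4, -2), (-2, 4, 1)
river cycle of g (length 2): (2, 4, -1), (-1, 4, 2)
cycles differ ⇒ inequivalent

no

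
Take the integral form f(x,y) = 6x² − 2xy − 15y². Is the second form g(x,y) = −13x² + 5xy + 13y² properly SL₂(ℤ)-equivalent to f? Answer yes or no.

D₁ = 364, D₂ = 701
discriminants differ ⇒ not SL₂(ℤ)-equivalent

no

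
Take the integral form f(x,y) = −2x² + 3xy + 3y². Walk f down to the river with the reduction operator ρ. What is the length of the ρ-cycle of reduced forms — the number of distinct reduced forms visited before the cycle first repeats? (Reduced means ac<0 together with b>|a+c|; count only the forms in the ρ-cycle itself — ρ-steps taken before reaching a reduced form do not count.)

D = 33, ⌊√D⌋ = 5
river: ρ → (3,3,-2)
river: ρ → (-2,5,1)
river: ρ → (1,5,-2)
river: ρ → (-2,3,3)
ρ-cycle length = 4 (tail of 0 descent steps not counted)

4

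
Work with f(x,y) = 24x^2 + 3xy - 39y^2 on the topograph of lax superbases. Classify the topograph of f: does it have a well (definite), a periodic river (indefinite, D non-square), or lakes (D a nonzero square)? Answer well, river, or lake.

D = b²−4ac = 3² − 4·24·(-39) = 3753
D > 0 non-square ⇒ indefinite ⇒ periodic river

river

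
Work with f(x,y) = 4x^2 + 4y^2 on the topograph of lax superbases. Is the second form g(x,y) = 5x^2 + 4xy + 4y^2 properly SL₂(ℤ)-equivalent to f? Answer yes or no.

D₁ = -64, D₂ = -64
f: reduced (well bottom): (4,0,4) with a≤c, −a<b≤a
g: flip: (5,4,4)→(4,-4,5)
g: translate: b→4 (≡-4 mod 8), so (4,-4,5)→(4,4,5)
g: reduced (well bottom): (4,4,5) with a≤c, −a<b≤a
reduced forms (4, 0, 4) vs (4, 4, 5) ⇒ inequivalent

no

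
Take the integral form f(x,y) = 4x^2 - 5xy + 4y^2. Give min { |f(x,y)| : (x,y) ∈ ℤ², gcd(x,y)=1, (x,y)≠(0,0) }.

translate: b→3 (≡-5 mod 8), so (4,-5,4)→(4,3,3)
flip: (4,3,3)→(3,-3,4)
translate: b→3 (≡-3 mod 6), so (3,-3,4)→(3,3,4)
reduced (well bottom): (3,3,4) with a≤c, −a<b≤a
well minimum = a = 3

3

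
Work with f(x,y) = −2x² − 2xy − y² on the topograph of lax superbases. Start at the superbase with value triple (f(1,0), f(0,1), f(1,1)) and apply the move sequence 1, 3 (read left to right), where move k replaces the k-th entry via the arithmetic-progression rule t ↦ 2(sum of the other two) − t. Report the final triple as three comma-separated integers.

start (-2,-1,-5) = (f(1,0),f(0,1),f(1,1))
replace slot 1: 2·((-1)+(-5)) − (-2) = -10 → (-10,-1,-5)
replace slot 3: 2·((-10)+(-1)) − (-5) = -17 → (-10,-1,-17)

-10,-1,-17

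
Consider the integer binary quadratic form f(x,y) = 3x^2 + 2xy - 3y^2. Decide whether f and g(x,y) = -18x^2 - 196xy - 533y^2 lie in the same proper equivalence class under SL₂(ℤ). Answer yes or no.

D₁ = 40, D₂ = 40
river cycle of f (length 6): (-3, 4, 2), (2, 4, -3), (-3, 2, 3), (3, 4, -2), (-2, 4, 3), (3, 2, -3)
river cycle of g (length 6): (-3, 4, 2), (2, 4, -3), (-3, 2, 3), (3, 4, -2), (-2, 4, 3), (3, 2, -3)
cycles coincide ⇒ equivalent

yes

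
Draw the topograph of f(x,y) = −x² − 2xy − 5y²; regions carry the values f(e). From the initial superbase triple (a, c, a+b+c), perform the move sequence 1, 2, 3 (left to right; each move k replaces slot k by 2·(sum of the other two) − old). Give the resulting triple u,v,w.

start (-1,-5,-8) = (f(1,0),f(0,1),f(1,1))
replace slot 1: 2·((-5)+(-8)) − (-1) = -25 → (-25,-5,-8)
replace slot 2: 2·((-25)+(-8)) − (-5) = -61 → (-25,-61,-8)
replace slot 3: 2·((-25)+(-61)) − (-8) = -164 → (-25,-61,-164)

-25,-61,-164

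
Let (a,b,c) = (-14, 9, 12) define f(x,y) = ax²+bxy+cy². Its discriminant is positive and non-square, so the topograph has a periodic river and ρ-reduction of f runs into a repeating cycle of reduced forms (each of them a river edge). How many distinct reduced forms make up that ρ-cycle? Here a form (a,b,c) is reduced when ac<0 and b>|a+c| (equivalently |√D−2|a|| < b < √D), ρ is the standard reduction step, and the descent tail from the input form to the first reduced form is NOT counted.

D = 753, ⌊√D⌋ = 27
river: ρ → (12,15,-11)
river: ρ → (-11,7,16)
river: ρ → (16,25,-2)
river: ρ → (-2,27,3)
river: ρ → (3,27,-2)
river: ρ → (-2,25,16)
river: ρ → (16,7,-11)
river: ρ → (-11,15,12)
river: ρ → (12,9,-14)
river: ρ → (-14,19,7)
river: ρ → (7,23,-8)
river: ρ → (-8,25,4)
river: ρ → (4,23,-14)
river: ρ → (-14,5,13)
river: ρ → (13,21,-6)
river: ρ → (-6,27,1)
river: ρ → (1,27,-6)
river: ρ → (-6,21,13)
river: ρ → (13,5,-14)
river: ρ → (-14,23,4)
river: ρ → (4,25,-8)
river: ρ → (-8,23,7)
river: ρ → (7,19,-14)
river: ρ → (-14,9,12)
ρ-cycle length = 24 (tail of 0 descent steps not counted)

24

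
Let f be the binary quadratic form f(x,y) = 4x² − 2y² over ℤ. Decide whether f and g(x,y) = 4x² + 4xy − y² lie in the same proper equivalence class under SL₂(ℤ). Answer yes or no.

D₁ = 32, D₂ = 32
river cycle of f (length 2): (-2, 4, 2), (2, 4, -2)
river cycle of g (length 2): (-1, 4, 4), (4, 4, -1)
cycles differ ⇒ inequivalent

no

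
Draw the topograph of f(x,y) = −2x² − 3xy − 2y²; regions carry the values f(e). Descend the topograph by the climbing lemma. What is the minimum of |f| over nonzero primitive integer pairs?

translate: b→-1 (≡3 mod 4), so (2,3,2)→(2,-1,1)
flip: (2,-1,1)→(1,1,2)
reduced (well bottom): (1,1,2) with a≤c, −a<b≤a
well minimum |f| = |-1| = 1 (negative-definite)

1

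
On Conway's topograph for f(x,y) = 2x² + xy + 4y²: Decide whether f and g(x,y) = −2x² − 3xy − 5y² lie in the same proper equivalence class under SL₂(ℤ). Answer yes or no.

D₁ = -31, D₂ = -31
f: reduced (well bottom): (2,1,4) with a≤c, −a<b≤a
g is negative-definite; reduce −g:
−g: translate: b→-1 (≡3 mod 4), so (2,3,5)→(2,-1,4)
−g: reduced (well bottom): (2,-1,4) with a≤c, −a<b≤a
flip sign back: reduced form of g is (-2,1,-4)
reduced forms (2, 1, 4) vs (-2, 1, -4) ⇒ inequivalent

no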